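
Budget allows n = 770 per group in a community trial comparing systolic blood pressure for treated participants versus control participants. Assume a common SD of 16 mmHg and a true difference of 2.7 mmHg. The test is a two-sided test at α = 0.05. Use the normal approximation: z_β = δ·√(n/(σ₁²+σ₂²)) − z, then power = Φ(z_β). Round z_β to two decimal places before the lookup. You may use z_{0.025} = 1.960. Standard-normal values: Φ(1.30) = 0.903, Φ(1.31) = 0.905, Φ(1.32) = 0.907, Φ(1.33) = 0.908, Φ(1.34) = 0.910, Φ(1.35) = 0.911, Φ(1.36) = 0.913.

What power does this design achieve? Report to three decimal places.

Power ≈ 0.911

z_β = δ·√(n/(σ₁²+σ₂²)) − z_{α/2}
    = 2.7 · √(770/512) − 1.960
    = 2.7 · 1.22634 − 1.960
    = 3.3111 − 1.960 = 1.3511 → 1.35
Power = Φ(1.35) = 0.911.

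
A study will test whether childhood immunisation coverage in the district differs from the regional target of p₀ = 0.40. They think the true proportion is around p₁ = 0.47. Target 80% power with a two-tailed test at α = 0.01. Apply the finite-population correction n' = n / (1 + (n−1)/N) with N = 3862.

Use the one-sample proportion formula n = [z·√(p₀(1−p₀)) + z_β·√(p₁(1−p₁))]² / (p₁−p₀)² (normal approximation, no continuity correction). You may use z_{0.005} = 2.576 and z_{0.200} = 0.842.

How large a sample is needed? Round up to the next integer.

n = 503

n = [z_{α/2}·√(p₀q₀) + z_β·√(p₁q₁)]² / (p₁ − p₀)²
  = [2.576·√(0.40·0.60) + 0.842·√(0.47·0.53)]² / (0.07)²
  = [2.576·0.4899 + 0.842·0.4991]² / 0.0049
  = [1.6822]² / 0.0049
  = 577.52
Finite-population correction (N = 3862): 577.52 / (1 + (577.52 − 1)/3862) = 502.51.
Round up → n = 503.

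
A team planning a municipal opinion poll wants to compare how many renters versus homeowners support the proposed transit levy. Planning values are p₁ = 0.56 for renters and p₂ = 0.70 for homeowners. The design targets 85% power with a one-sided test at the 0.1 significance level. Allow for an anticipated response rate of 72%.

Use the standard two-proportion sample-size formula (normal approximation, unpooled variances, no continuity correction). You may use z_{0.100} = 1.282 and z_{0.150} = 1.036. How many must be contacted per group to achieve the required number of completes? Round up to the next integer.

n = 174 per group

n = (z_α + z_β)² · [p₁(1−p₁) + p₂(1−p₂)] / (p₁ − p₂)²
  = (1.282 + 1.036)² · (0.56·0.44 + 0.70·0.30) / (-0.14)²
  = (2.318)² · (0.2464 + 0.2100) / 0.0196
  = 5.3731 · 0.4564 / 0.0196
  = 125.12
Adjust for 72% response: 125.12 / 0.72 = 173.77.
Round up → n = 174 per group.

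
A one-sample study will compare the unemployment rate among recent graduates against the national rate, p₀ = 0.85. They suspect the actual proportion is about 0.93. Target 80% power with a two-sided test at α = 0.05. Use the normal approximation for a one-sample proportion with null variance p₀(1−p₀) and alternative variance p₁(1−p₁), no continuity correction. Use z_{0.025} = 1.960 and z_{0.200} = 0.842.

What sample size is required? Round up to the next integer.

n = 131

n = [z_{α/2}·√(p₀q₀) + z_β·√(p₁q₁)]² / (p₁ − p₀)²
  = [1.960·√(0.85·0.15) + 0.842·√(0.93·0.07)]² / (0.08)²
  = [1.960·0.3571 + 0.842·0.2551]² / 0.0064
  = [0.9147]² / 0.0064
  = 130.73
Round up → n = 131.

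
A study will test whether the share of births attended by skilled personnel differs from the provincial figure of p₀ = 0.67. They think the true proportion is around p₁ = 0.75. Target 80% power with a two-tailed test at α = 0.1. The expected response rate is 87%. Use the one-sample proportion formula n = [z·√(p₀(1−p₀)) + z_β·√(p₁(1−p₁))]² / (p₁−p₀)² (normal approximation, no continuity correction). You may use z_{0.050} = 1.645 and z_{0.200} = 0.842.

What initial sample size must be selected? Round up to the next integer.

n = 233

n = [z_{α/2}·√(p₀q₀) + z_β·√(p₁q₁)]² / (p₁ − p₀)²
  = [1.645·√(0.67·0.33) + 0.842·√(0.75·0.25)]² / (0.08)²
  = [1.645·0.4702 + 0.842·0.4330]² / 0.0064
  = [1.1381]² / 0.0064
  = 202.38
Adjust for 87% response: 202.38 / 0.87 = 232.63.
Round up → n = 233.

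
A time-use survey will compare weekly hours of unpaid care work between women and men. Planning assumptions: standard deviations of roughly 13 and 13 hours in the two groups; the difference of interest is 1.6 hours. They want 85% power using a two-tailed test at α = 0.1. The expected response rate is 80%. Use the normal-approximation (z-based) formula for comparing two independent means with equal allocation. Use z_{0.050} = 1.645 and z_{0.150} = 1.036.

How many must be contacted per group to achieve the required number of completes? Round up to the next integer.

n = 1187 per group

n = (z_{α/2} + z_β)² · (σ₁² + σ₂²) / δ²
  = (1.645 + 1.036)² · (13² + 13² = 338) / 1.6²
  = 7.1878 · 338 / 2.56
  = 949.01
Adjust for 80% response: 949.01 / 0.80 = 1186.26.
Round up → n = 1187 per group.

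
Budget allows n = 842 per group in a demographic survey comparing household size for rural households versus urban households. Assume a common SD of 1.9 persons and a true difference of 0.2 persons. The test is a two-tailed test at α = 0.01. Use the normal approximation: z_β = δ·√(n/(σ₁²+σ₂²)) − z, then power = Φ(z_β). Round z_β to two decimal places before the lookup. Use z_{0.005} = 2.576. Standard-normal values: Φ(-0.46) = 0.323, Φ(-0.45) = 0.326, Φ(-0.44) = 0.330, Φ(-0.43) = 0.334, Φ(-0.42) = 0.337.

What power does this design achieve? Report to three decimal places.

Power ≈ 0.337

z_β = δ·√(n/(σ₁²+σ₂²)) − z_{α/2}
    = 0.2 · √(842/7.22) − 2.576
    = 0.2 · 10.79910 − 2.576
    = 2.1598 − 2.576 = -0.4162 → -0.42
Power = Φ(-0.42) = 0.337.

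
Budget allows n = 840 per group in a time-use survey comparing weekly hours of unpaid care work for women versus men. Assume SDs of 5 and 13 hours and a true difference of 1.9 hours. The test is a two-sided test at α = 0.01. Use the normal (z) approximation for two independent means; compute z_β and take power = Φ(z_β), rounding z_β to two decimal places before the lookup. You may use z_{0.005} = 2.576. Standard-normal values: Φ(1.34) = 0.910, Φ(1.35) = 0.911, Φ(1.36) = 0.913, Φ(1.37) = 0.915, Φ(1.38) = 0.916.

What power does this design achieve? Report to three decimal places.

z_β = δ·√(n/(σ₁²+σ₂²)) − z_{α/2}
    = 1.9 · √(840/194) − 2.576
    = 1.9 · 2.08084 − 2.576
    = 3.9536 − 2.576 = 1.3776 → 1.38
Power = Φ(1.38) = 0.916.

Power ≈ 0.916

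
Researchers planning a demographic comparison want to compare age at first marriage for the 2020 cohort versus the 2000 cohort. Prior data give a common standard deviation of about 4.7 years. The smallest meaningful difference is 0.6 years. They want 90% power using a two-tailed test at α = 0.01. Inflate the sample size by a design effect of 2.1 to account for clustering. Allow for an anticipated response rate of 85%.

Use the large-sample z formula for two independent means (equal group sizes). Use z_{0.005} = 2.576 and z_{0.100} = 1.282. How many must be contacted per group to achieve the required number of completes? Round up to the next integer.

n = 4513 per group

n = (z_{α/2} + z_β)² · (σ₁² + σ₂²) / δ²
  = (2.576 + 1.282)² · (2·4.7² = 44.18) / 0.6²
  = 14.8842 · 44.18 / 0.36
  = 1826.62
Design effect: 2.1 × 1826.62 = 3835.90.
Adjust for 85% response: 3835.90 / 0.85 = 4512.82.
Round up → n = 4513 per group.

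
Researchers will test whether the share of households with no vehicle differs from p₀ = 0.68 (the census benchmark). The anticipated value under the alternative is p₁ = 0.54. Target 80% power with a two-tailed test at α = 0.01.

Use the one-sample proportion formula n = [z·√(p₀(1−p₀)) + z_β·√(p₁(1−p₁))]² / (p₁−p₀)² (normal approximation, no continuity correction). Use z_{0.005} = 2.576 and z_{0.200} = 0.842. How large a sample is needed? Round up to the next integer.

n = [z_{α/2}·√(p₀q₀) + z_β·√(p₁q₁)]² / (p₁ − p₀)²
  = [2.576·√(0.68·0.32) + 0.842·√(0.54·0.46)]² / (-0.14)²
  = [2.576·0.4665 + 0.842·0.4984]² / 0.0196
  = [1.6213]² / 0.0196
  = 134.11
Round up → n = 135.

n = 135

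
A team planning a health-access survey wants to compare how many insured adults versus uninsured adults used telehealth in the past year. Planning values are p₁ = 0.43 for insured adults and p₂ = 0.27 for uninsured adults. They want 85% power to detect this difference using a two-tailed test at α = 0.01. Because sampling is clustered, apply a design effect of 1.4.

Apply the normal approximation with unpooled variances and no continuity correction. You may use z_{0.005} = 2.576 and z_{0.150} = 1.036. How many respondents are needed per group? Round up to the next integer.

n = 316 per group

n = (z_{α/2} + z_β)² · [p₁(1−p₁) + p₂(1−p₂)] / (p₁ − p₂)²
  = (2.576 + 1.036)² · (0.43·0.57 + 0.27·0.73) / (0.16)²
  = (3.612)² · (0.2451 + 0.1971) / 0.0256
  = 13.0465 · 0.4422 / 0.0256
  = 225.36
Design effect: 1.4 × 225.36 = 315.50.
Round up → n = 316 per group.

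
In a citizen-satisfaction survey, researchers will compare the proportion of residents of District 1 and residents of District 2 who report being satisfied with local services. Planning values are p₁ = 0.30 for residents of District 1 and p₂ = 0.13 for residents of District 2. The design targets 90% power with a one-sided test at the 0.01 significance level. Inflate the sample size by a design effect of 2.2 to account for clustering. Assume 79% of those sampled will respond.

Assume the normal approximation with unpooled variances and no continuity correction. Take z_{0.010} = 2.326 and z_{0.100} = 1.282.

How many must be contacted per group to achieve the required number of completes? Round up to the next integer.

n = (z_α + z_β)² · [p₁(1−p₁) + p₂(1−p₂)] / (p₁ − p₂)²
  = (2.326 + 1.282)² · (0.30·0.70 + 0.13·0.87) / (0.17)²
  = (3.608)² · (0.2100 + 0.1131) / 0.0289
  = 13.0177 · 0.3231 / 0.0289
  = 145.54
Design effect: 2.2 × 145.54 = 320.18.
Adjust for 79% response: 320.18 / 0.79 = 405.29.
Round up → n = 406 per group.

n = 406 per group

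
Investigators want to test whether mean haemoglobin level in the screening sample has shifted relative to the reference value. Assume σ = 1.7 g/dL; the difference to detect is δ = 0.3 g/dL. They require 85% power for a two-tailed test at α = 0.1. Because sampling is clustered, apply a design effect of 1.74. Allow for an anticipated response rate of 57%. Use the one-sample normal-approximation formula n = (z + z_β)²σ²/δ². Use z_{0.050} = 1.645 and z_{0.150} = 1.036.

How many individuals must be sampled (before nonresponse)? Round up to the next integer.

n = (z_{α/2} + z_β)² · σ² / δ²
  = (1.645 + 1.036)² · 1.7² / 0.3²
  = 7.1878 · 2.89 / 0.09
  = 230.81
Design effect: 1.74 × 230.81 = 401.60.
Adjust for 57% response: 401.60 / 0.57 = 704.57.
Round up → n = 705.

n = 705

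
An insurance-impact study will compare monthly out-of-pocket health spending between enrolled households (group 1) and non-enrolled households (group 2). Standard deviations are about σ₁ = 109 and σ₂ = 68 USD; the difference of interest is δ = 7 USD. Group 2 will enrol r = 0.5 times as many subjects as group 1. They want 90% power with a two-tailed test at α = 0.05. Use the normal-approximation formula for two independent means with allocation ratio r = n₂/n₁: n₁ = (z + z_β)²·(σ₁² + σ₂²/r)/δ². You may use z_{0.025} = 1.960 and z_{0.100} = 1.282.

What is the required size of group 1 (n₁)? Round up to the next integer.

n₁ = 4533

n₁ = (z_{α/2} + z_β)² · (σ₁² + σ₂²/r) / δ²
   = (1.960 + 1.282)² · (109² + 68²/0.5) / 7²
   = 10.5106 · (11881 + 9248) / 49
   = 10.5106 · 21129 / 49
   = 4532.20
Round up → n₁ = 4533; n₂ = r·n₁ = 0.5 × 4533 = 2267.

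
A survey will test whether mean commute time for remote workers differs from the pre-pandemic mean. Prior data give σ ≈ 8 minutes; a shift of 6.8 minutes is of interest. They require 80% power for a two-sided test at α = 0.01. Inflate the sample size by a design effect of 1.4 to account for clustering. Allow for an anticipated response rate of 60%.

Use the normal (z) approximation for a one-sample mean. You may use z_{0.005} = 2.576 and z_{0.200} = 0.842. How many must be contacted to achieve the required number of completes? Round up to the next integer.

n = 38

n = (z_{α/2} + z_β)² · σ² / δ²
  = (2.576 + 0.842)² · 8² / 6.8²
  = 11.6827 · 64 / 46.24
  = 16.17
Design effect: 1.4 × 16.17 = 22.64.
Adjust for 60% response: 22.64 / 0.60 = 37.73.
Round up → n = 38.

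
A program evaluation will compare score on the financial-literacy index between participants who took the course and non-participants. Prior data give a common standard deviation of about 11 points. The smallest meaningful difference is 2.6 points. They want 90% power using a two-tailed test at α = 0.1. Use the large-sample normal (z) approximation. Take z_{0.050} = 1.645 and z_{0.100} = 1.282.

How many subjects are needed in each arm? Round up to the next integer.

n = 307 per group

n = (z_{α/2} + z_β)² · (σ₁² + σ₂²) / δ²
  = (1.645 + 1.282)² · (2·11² = 242) / 2.6²
  = 8.5673 · 242 / 6.76
  = 306.70
Round up → n = 307 per group.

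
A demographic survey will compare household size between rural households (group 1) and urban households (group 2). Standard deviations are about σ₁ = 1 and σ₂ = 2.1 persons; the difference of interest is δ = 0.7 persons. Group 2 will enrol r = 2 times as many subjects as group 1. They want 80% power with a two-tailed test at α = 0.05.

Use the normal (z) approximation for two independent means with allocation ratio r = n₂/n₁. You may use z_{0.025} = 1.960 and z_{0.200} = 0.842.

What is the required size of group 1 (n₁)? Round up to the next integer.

n₁ = 52

n₁ = (z_{α/2} + z_β)² · (σ₁² + σ₂²/r) / δ²
   = (1.960 + 0.842)² · (1² + 2.1²/2) / 0.7²
   = 7.8512 · (1 + 2.205) / 0.49
   = 7.8512 · 3.205 / 0.49
   = 51.35
Round up → n₁ = 52; n₂ = r·n₁ = 2 × 52 = 104.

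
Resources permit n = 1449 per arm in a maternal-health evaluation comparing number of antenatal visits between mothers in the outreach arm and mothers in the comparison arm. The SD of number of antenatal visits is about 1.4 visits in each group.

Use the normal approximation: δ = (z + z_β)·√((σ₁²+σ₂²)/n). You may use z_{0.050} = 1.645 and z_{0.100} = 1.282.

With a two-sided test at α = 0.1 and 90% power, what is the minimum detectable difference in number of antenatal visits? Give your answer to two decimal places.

Minimum detectable difference ≈ 0.15 visits

δ = (z_{α/2} + z_β) · √((σ₁²+σ₂²)/n)
  = (1.645 + 1.282) · √(3.92/1449)
  = 2.927 · √0.00271
  = 2.927 · 0.0520
  = 0.1522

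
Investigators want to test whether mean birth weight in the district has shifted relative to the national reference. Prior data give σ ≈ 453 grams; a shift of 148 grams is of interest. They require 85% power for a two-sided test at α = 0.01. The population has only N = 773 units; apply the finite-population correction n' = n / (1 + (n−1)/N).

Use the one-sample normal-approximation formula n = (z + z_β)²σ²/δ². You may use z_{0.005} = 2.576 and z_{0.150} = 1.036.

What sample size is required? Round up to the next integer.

n = 106

n = (z_{α/2} + z_β)² · σ² / δ²
  = (2.576 + 1.036)² · 453² / 148²
  = 13.0465 · 205209 / 21904
  = 122.23
Finite-population correction (N = 773): 122.23 / (1 + (122.23 − 1)/773) = 105.66.
Round up → n = 106.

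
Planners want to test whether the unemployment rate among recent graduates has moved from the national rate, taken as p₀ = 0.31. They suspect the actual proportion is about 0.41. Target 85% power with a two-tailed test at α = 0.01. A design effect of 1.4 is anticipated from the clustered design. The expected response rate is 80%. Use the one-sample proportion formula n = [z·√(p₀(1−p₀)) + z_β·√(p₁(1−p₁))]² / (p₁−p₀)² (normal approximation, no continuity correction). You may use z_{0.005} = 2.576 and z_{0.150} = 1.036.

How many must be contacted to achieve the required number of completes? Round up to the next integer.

n = [z_{α/2}·√(p₀q₀) + z_β·√(p₁q₁)]² / (p₁ − p₀)²
  = [2.576·√(0.31·0.69) + 1.036·√(0.41·0.59)]² / (0.10)²
  = [2.576·0.4625 + 1.036·0.4918]² / 0.0100
  = [1.7009]² / 0.0100
  = 289.31
Design effect: 1.4 × 289.31 = 405.04.
Adjust for 80% response: 405.04 / 0.80 = 506.30.
Round up → n = 507.

n = 507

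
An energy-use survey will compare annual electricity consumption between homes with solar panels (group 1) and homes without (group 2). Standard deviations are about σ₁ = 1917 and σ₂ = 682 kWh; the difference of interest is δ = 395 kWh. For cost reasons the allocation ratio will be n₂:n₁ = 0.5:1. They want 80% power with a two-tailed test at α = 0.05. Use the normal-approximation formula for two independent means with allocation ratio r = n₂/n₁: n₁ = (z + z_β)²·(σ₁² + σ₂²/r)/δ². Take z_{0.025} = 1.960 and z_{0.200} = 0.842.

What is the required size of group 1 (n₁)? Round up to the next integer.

n₁ = (z_{α/2} + z_β)² · (σ₁² + σ₂²/r) / δ²
   = (1.960 + 0.842)² · (1917² + 682²/0.5) / 395²
   = 7.8512 · (3674889 + 930248) / 156025
   = 7.8512 · 4605137 / 156025
   = 231.73
Round up → n₁ = 232; n₂ = r·n₁ = 0.5 × 232 = 116.

n₁ = 232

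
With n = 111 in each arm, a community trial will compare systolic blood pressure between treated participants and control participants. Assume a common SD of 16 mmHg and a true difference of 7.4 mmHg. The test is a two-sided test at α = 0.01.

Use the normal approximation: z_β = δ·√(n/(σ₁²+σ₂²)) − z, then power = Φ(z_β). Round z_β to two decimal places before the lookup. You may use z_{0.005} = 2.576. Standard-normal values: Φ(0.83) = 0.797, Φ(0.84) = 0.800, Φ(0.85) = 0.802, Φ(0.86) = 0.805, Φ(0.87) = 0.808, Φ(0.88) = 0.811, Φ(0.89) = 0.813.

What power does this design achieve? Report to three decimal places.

Power ≈ 0.808

z_β = δ·√(n/(σ₁²+σ₂²)) − z_{α/2}
    = 7.4 · √(111/512) − 2.576
    = 7.4 · 0.46561 − 2.576
    = 3.4455 − 2.576 = 0.8695 → 0.87
Power = Φ(0.87) = 0.808.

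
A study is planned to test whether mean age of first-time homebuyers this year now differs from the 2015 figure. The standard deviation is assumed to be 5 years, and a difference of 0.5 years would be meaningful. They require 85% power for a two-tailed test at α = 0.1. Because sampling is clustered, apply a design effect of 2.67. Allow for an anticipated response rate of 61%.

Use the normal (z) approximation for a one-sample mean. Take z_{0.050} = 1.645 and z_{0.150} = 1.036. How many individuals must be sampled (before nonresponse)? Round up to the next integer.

n = (z_{α/2} + z_β)² · σ² / δ²
  = (1.645 + 1.036)² · 5² / 0.5²
  = 7.1878 · 25 / 0.25
  = 718.78
Design effect: 2.67 × 718.78 = 1919.13.
Adjust for 61% response: 1919.13 / 0.61 = 3146.12.
Round up → n = 3147.

n = 3147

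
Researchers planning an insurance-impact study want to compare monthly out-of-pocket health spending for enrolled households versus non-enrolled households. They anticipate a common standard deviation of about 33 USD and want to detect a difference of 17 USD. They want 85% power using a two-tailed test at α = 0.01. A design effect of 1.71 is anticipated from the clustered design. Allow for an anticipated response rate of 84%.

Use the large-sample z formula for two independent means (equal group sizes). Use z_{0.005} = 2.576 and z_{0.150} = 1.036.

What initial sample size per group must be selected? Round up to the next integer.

n = (z_{α/2} + z_β)² · (σ₁² + σ₂²) / δ²
  = (2.576 + 1.036)² · (2·33² = 2178) / 17²
  = 13.0465 · 2178 / 289
  = 98.32
Design effect: 1.71 × 98.32 = 168.13.
Adjust for 84% response: 168.13 / 0.84 = 200.16.
Round up → n = 201 per group.

n = 201 per group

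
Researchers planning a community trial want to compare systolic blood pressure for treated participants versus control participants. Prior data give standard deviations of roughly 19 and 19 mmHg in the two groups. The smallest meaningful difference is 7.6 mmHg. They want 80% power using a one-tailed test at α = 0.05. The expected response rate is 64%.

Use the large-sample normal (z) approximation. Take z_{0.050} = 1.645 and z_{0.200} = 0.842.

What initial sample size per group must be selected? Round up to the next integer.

n = 121 per group

n = (z_α + z_β)² · (σ₁² + σ₂²) / δ²
  = (1.645 + 0.842)² · (19² + 19² = 722) / 7.6²
  = 6.1852 · 722 / 57.76
  = 77.31
Adjust for 64% response: 77.31 / 0.64 = 120.80.
Round up → n = 121 per group.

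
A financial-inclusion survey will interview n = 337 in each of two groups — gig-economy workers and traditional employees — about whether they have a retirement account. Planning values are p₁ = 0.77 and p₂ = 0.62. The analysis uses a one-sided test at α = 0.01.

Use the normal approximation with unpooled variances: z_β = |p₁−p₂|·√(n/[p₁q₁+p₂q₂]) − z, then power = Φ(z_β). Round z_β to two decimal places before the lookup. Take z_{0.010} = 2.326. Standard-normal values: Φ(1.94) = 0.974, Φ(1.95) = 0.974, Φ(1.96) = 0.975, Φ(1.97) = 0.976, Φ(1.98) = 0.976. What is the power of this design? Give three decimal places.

z_β = |p₁−p₂|·√(n/[p₁q₁+p₂q₂]) − z_α
    = 0.15 · √(337/0.4127) − 2.326
    = 0.15 · 28.5758 − 2.326
    = 4.2864 − 2.326 = 1.9604 → 1.96
Power = Φ(1.96) = 0.975.

Power ≈ 0.975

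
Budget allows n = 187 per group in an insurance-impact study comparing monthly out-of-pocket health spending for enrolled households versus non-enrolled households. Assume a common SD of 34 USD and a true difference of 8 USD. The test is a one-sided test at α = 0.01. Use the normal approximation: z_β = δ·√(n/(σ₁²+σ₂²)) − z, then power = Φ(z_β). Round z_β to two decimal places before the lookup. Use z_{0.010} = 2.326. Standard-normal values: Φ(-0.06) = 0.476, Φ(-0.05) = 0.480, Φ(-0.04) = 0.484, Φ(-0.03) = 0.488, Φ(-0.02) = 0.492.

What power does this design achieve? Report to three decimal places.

Power ≈ 0.480

z_β = δ·√(n/(σ₁²+σ₂²)) − z_α
    = 8 · √(187/2312) − 2.326
    = 8 · 0.28440 − 2.326
    = 2.2752 − 2.326 = -0.0508 → -0.05
Power = Φ(-0.05) = 0.480.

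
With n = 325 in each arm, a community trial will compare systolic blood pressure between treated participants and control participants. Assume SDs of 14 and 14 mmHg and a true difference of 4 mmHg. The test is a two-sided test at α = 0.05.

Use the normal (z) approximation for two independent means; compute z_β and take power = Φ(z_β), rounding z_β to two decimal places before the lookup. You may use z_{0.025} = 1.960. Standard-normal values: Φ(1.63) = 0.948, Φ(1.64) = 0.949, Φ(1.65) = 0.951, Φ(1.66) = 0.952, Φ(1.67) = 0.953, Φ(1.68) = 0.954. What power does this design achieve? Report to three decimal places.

z_β = δ·√(n/(σ₁²+σ₂²)) − z_{α/2}
    = 4 · √(325/392) − 1.960
    = 4 · 0.91054 − 1.960
    = 3.6422 − 1.960 = 1.6822 → 1.68
Power = Φ(1.68) = 0.954.

Power ≈ 0.954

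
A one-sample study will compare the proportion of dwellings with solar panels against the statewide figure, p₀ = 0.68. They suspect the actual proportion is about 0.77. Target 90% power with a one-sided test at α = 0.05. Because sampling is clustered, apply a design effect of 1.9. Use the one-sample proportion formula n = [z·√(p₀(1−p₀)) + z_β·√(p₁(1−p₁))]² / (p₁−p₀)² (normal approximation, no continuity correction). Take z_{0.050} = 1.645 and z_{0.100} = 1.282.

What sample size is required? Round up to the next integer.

n = 401

n = [z_α·√(p₀q₀) + z_β·√(p₁q₁)]² / (p₁ − p₀)²
  = [1.645·√(0.68·0.32) + 1.282·√(0.77·0.23)]² / (0.09)²
  = [1.645·0.4665 + 1.282·0.4208]² / 0.0081
  = [1.3069]² / 0.0081
  = 210.85
Design effect: 1.9 × 210.85 = 400.61.
Round up → n = 401.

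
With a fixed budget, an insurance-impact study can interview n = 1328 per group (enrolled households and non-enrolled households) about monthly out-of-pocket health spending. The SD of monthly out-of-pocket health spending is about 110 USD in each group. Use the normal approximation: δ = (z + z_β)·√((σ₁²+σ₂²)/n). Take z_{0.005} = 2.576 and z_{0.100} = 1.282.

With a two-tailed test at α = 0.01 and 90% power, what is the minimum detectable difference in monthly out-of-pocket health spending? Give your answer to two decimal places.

Minimum detectable difference ≈ 16.47 USD

δ = (z_{α/2} + z_β) · √((σ₁²+σ₂²)/n)
  = (2.576 + 1.282) · √(24200/1328)
  = 3.858 · √18.2229
  = 3.858 · 4.2688
  = 16.4691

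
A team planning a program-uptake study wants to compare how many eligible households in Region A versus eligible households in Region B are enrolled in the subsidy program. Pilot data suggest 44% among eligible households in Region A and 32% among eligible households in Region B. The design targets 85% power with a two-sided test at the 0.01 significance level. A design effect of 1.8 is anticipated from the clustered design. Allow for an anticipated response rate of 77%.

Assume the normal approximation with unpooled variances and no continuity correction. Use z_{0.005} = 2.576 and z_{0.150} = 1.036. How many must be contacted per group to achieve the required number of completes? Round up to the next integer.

n = 983 per group

n = (z_{α/2} + z_β)² · [p₁(1−p₁) + p₂(1−p₂)] / (p₁ − p₂)²
  = (2.576 + 1.036)² · (0.44·0.56 + 0.32·0.68) / (0.12)²
  = (3.612)² · (0.2464 + 0.2176) / 0.0144
  = 13.0465 · 0.4640 / 0.0144
  = 420.39
Design effect: 1.8 × 420.39 = 756.70.
Adjust for 77% response: 756.70 / 0.77 = 982.73.
Round up → n = 983 per group.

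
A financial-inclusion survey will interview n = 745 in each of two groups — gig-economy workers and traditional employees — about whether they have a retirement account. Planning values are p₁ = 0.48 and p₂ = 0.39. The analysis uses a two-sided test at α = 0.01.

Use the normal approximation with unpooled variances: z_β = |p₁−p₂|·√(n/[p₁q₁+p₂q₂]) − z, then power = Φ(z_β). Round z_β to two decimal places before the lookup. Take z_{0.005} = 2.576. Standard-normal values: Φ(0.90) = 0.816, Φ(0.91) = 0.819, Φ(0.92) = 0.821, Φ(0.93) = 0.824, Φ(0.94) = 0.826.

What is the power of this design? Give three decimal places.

z_β = |p₁−p₂|·√(n/[p₁q₁+p₂q₂]) − z_{α/2}
    = 0.09 · √(745/0.4875) − 2.576
    = 0.09 · 39.0923 − 2.576
    = 3.5183 − 2.576 = 0.9423 → 0.94
Power = Φ(0.94) = 0.826.

Power ≈ 0.826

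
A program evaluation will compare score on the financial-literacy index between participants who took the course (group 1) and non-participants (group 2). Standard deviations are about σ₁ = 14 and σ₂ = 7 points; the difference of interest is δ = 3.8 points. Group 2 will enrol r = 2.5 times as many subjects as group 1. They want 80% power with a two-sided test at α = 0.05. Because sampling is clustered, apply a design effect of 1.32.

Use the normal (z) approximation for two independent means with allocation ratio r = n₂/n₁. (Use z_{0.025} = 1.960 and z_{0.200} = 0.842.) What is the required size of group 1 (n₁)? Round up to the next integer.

n₁ = (z_{α/2} + z_β)² · (σ₁² + σ₂²/r) / δ²
   = (1.960 + 0.842)² · (14² + 7²/2.5) / 3.8²
   = 7.8512 · (196 + 19.6) / 14.44
   = 7.8512 · 215.6 / 14.44
   = 117.22
Design effect: 1.32 × 117.22 = 154.74.
Round up → n₁ = 155; n₂ = r·n₁ = 2.5 × 155 = 388.

n₁ = 155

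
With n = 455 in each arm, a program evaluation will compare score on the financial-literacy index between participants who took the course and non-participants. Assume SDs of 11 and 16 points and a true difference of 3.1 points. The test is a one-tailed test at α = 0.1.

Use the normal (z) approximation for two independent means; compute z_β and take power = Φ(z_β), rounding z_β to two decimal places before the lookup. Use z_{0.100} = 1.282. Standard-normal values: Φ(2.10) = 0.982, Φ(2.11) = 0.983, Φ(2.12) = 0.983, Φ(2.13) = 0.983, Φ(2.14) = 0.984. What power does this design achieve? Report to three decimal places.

Power ≈ 0.983

z_β = δ·√(n/(σ₁²+σ₂²)) − z_α
    = 3.1 · √(455/377) − 1.282
    = 3.1 · 1.09859 − 1.282
    = 3.4056 − 1.282 = 2.1236 → 2.12
Power = Φ(2.12) = 0.983.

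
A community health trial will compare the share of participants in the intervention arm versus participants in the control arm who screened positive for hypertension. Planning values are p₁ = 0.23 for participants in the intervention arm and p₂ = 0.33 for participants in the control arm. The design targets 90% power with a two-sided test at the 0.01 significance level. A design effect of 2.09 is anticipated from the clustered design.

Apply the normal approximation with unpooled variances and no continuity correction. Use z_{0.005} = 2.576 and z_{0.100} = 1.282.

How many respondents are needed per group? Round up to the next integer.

n = (z_{α/2} + z_β)² · [p₁(1−p₁) + p₂(1−p₂)] / (p₁ − p₂)²
  = (2.576 + 1.282)² · (0.23·0.77 + 0.33·0.67) / (-0.10)²
  = (3.858)² · (0.1771 + 0.2211) / 0.0100
  = 14.8842 · 0.3982 / 0.0100
  = 592.69
Design effect: 2.09 × 592.69 = 1238.72.
Round up → n = 1239 per group.

n = 1239 per group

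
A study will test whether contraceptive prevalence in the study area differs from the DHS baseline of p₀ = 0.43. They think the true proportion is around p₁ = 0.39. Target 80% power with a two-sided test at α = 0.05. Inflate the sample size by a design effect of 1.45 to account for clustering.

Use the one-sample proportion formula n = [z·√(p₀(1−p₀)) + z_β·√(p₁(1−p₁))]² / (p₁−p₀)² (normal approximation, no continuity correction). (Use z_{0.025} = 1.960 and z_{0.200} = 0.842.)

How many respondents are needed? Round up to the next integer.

n = [z_{α/2}·√(p₀q₀) + z_β·√(p₁q₁)]² / (p₁ − p₀)²
  = [1.960·√(0.43·0.57) + 0.842·√(0.39·0.61)]² / (-0.04)²
  = [1.960·0.4951 + 0.842·0.4877]² / 0.0016
  = [1.3810]² / 0.0016
  = 1192.03
Design effect: 1.45 × 1192.03 = 1728.45.
Round up → n = 1729.

n = 1729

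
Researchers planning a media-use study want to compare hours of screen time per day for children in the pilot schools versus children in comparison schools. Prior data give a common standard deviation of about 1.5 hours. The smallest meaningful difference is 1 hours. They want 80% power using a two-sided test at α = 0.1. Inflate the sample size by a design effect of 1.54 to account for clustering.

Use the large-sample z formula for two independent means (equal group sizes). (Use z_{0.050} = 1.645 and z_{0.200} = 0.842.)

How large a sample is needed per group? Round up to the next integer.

n = (z_{α/2} + z_β)² · (σ₁² + σ₂²) / δ²
  = (1.645 + 0.842)² · (2·1.5² = 4.5) / 1²
  = 6.1852 · 4.5 / 1
  = 27.83
Design effect: 1.54 × 27.83 = 42.86.
Round up → n = 43 per group.

n = 43 per group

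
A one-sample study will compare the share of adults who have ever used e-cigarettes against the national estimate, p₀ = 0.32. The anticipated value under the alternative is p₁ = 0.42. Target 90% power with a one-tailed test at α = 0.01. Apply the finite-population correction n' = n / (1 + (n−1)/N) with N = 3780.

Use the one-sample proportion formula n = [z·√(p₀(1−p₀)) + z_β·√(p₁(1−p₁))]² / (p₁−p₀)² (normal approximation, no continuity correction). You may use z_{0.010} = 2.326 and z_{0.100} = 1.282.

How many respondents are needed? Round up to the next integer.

n = 274

n = [z_α·√(p₀q₀) + z_β·√(p₁q₁)]² / (p₁ − p₀)²
  = [2.326·√(0.32·0.68) + 1.282·√(0.42·0.58)]² / (0.10)²
  = [2.326·0.4665 + 1.282·0.4936]² / 0.0100
  = [1.7178]² / 0.0100
  = 295.07
Finite-population correction (N = 3780): 295.07 / (1 + (295.07 − 1)/3780) = 273.77.
Round up → n = 274.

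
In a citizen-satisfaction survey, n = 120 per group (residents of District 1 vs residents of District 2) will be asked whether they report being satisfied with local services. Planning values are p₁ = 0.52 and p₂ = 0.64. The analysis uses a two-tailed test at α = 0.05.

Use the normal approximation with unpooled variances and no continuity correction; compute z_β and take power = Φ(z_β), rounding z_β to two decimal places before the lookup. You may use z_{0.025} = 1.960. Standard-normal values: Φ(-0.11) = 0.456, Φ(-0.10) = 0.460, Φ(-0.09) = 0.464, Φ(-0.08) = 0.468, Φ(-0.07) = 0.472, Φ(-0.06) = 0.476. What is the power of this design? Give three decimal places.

z_β = |p₁−p₂|·√(n/[p₁q₁+p₂q₂]) − z_{α/2}
    = 0.12 · √(120/0.4800) − 1.960
    = 0.12 · 15.8114 − 1.960
    = 1.8974 − 1.960 = -0.0626 → -0.06
Power = Φ(-0.06) = 0.476.

Power ≈ 0.476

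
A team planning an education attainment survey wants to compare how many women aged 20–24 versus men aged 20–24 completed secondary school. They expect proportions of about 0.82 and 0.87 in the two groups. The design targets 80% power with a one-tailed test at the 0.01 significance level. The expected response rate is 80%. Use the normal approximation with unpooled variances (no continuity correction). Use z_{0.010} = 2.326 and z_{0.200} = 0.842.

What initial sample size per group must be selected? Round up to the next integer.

n = 1309 per group

n = (z_α + z_β)² · [p₁(1−p₁) + p₂(1−p₂)] / (p₁ − p₂)²
  = (2.326 + 0.842)² · (0.82·0.18 + 0.87·0.13) / (-0.05)²
  = (3.168)² · (0.1476 + 0.1131) / 0.0025
  = 10.0362 · 0.2607 / 0.0025
  = 1046.58
Adjust for 80% response: 1046.58 / 0.80 = 1308.22.
Round up → n = 1309 per group.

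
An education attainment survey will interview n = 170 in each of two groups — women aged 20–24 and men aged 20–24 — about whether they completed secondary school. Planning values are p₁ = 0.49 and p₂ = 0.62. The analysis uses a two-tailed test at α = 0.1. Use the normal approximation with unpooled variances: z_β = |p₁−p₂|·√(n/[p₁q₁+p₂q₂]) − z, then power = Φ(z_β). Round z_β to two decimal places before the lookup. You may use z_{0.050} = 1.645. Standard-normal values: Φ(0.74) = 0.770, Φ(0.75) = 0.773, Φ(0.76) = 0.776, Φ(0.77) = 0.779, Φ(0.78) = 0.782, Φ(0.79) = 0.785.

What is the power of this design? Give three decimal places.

Power ≈ 0.785

z_β = |p₁−p₂|·√(n/[p₁q₁+p₂q₂]) − z_{α/2}
    = 0.13 · √(170/0.4855) − 1.645
    = 0.13 · 18.7124 − 1.645
    = 2.4326 − 1.645 = 0.7876 → 0.79
Power = Φ(0.79) = 0.785.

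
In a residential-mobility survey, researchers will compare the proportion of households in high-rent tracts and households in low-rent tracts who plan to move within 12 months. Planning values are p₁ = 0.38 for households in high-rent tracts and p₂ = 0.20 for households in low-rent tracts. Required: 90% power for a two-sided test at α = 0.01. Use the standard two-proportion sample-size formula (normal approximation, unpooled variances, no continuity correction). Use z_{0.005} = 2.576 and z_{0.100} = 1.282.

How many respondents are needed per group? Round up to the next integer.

n = 182 per group

n = (z_{α/2} + z_β)² · [p₁(1−p₁) + p₂(1−p₂)] / (p₁ − p₂)²
  = (2.576 + 1.282)² · (0.38·0.62 + 0.20·0.80) / (0.18)²
  = (3.858)² · (0.2356 + 0.1600) / 0.0324
  = 14.8842 · 0.3956 / 0.0324
  = 181.73
Round up → n = 182 per group.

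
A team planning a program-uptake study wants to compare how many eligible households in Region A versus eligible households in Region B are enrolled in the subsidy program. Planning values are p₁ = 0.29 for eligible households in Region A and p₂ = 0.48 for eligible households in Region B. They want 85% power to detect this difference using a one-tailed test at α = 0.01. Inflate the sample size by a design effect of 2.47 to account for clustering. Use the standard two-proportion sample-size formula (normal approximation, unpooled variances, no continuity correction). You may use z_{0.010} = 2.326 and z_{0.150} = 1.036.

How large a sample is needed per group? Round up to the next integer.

n = (z_α + z_β)² · [p₁(1−p₁) + p₂(1−p₂)] / (p₁ − p₂)²
  = (2.326 + 1.036)² · (0.29·0.71 + 0.48·0.52) / (-0.19)²
  = (3.362)² · (0.2059 + 0.2496) / 0.0361
  = 11.3030 · 0.4555 / 0.0361
  = 142.62
Design effect: 2.47 × 142.62 = 352.27.
Round up → n = 353 per group.

n = 353 per group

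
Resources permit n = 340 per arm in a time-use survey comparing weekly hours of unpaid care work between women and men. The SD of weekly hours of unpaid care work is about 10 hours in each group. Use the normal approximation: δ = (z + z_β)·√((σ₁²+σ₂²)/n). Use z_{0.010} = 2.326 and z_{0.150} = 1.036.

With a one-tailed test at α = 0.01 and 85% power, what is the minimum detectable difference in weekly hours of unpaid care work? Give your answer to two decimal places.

δ = (z_α + z_β) · √((σ₁²+σ₂²)/n)
  = (2.326 + 1.036) · √(200/340)
  = 3.362 · √0.58824
  = 3.362 · 0.7670
  = 2.5785

Minimum detectable difference ≈ 2.58 hours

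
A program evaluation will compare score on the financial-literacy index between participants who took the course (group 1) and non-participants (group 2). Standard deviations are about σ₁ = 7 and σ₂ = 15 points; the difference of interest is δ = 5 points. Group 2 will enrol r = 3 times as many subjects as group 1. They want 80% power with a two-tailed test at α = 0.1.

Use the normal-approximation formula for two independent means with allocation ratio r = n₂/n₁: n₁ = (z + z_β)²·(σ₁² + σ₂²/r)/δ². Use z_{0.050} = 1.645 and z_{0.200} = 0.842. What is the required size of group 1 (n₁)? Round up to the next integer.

n₁ = 31

n₁ = (z_{α/2} + z_β)² · (σ₁² + σ₂²/r) / δ²
   = (1.645 + 0.842)² · (7² + 15²/3) / 5²
   = 6.1852 · (49 + 75) / 25
   = 6.1852 · 124 / 25
   = 30.68
Round up → n₁ = 31; n₂ = r·n₁ = 3 × 31 = 93.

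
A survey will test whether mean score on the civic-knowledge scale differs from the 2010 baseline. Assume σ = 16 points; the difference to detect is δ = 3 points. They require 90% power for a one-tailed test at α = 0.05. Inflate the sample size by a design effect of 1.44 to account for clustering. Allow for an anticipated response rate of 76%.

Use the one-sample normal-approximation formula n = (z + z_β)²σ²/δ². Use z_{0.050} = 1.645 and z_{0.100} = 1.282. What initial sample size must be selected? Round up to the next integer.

n = 462

n = (z_α + z_β)² · σ² / δ²
  = (1.645 + 1.282)² · 16² / 3²
  = 8.5673 · 256 / 9
  = 243.69
Design effect: 1.44 × 243.69 = 350.92.
Adjust for 76% response: 350.92 / 0.76 = 461.73.
Round up → n = 462.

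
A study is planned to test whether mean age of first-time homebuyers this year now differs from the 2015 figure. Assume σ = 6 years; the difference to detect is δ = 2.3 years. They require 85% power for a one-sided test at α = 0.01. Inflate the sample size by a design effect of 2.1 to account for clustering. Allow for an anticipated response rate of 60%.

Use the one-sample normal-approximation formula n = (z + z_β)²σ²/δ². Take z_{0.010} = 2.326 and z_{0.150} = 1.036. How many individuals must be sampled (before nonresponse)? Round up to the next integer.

n = 270

n = (z_α + z_β)² · σ² / δ²
  = (2.326 + 1.036)² · 6² / 2.3²
  = 11.3030 · 36 / 5.29
  = 76.92
Design effect: 2.1 × 76.92 = 161.53.
Adjust for 60% response: 161.53 / 0.60 = 269.22.
Round up → n = 270.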